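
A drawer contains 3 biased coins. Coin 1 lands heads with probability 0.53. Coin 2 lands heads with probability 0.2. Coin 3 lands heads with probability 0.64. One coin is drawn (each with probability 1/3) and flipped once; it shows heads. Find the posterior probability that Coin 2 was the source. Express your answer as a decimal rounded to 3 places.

P(heads|C1) = 0.53; P(heads|C2) = 0.2; P(heads|C3) = 0.64.
Prior × likelihood for each source: 0.333333·0.53=0.1767, 0.333333·0.2=0.06667, 0.333333·0.64=0.2133. Summing gives P(heads) = 0.45667.
P(Coin 2 | heads) = 0.06667 / 0.45667 = 0.146.

Posterior probability ≈ 0.146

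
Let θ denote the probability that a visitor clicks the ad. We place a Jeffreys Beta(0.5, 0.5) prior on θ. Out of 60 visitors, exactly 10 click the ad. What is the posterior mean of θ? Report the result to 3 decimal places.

Observing 10 successes and 50 failures updates Beta(0.5, 0.5) by adding the success and failure counts to the two shape parameters: α = 0.5+10 = 10.5, β = 0.5+50 = 50.5.
E[θ | data] = 10.5/(10.5+50.5) = 0.172.

Posterior mean ≈ 0.172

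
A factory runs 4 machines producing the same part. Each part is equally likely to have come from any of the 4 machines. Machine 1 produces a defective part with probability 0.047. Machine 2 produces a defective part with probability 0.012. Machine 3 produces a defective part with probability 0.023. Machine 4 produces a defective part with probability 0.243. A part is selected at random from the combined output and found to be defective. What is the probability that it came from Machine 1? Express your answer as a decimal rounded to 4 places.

Posterior probability ≈ 0.1446

P(defective|M1) = 0.047; P(defective|M2) = 0.012; P(defective|M3) = 0.023; P(defective|M4) = 0.243.
Prior × likelihood for each source: 0.25·0.047=0.01175, 0.25·0.012=0.003000, 0.25·0.023=0.005750, 0.25·0.243=0.06075. Summing gives P(defective) = 0.081250.
P(Machine 1 | defective) = 0.01175 / 0.081250 = 0.1446.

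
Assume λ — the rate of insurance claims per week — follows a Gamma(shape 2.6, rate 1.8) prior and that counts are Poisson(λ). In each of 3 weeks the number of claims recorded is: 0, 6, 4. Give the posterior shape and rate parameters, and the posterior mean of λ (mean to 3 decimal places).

The Poisson likelihood adds the total count to the shape and the number of exposure periods to the rate. Here ∑xᵢ = 10 and n = 3, so shape 2.6→12.6 and rate 1.8→4.8.
Posterior mean = shape/rate = 12.6/4.8 = 2.625.

Posterior: Gamma(shape=12.6, rate=4.8); mean ≈ 2.625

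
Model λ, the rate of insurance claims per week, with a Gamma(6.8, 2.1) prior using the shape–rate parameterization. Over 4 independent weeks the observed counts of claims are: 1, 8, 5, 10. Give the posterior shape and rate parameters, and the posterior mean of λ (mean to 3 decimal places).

Posterior: Gamma(shape=30.8, rate=6.1); mean ≈ 5.049

Total count ∑xᵢ = 24 over n = 4 weeks.
Gamma is conjugate to the Poisson likelihood: posterior is Gamma(shape = 6.8+24 = 30.8, rate = 2.1+4 = 6.1).
Posterior mean = shape/rate = 30.8/6.1 = 5.049.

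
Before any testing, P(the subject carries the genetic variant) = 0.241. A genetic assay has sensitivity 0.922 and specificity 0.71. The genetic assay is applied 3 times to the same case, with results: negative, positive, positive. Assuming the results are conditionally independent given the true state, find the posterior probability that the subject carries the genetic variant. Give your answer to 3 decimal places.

Let H be the event that the subject carries the genetic variant; start with P(H) = 0.241. P('positive'|H) = 0.922, P('positive'|¬H) = 0.29.
Update on result 1 ('negative'): P(H) ← 0.078·0.2410 / (0.078·0.2410 + 0.71·0.7590) = 0.018798/0.55769 = 0.0337.
Update on result 2 ('positive'): P(H) ← 0.922·0.0337 / (0.922·0.0337 + 0.29·0.9663) = 0.031078/0.31130 = 0.0998.
Update on result 3 ('positive'): P(H) ← 0.922·0.0998 / (0.922·0.0998 + 0.29·0.9002) = 0.092045/0.35309 = 0.2607.

Posterior P(H) ≈ 0.261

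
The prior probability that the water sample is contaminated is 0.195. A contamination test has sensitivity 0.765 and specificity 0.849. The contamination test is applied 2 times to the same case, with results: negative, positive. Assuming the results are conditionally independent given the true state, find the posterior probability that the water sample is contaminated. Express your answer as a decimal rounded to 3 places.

Posterior P(H) ≈ 0.254

Let H be the event that the water sample is contaminated; start with P(H) = 0.195. P('positive'|H) = 0.765, P('positive'|¬H) = 0.151.
Update on result 1 ('negative'): P(H) ← 0.235·0.1950 / (0.235·0.1950 + 0.849·0.8050) = 0.045825/0.72927 = 0.0628.
Update on result 2 ('positive'): P(H) ← 0.765·0.0628 / (0.765·0.0628 + 0.151·0.9372) = 0.048070/0.18958 = 0.2536.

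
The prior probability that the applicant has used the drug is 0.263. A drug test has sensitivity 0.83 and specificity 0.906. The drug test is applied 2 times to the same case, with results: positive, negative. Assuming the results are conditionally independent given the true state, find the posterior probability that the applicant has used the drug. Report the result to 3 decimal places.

Posterior P(H) ≈ 0.372

Let H be the event that the applicant has used the drug; start with P(H) = 0.263. P('positive'|H) = 0.83, P('positive'|¬H) = 0.094.
Update on result 1 ('positive'): P(H) ← 0.83·0.2630 / (0.83·0.2630 + 0.094·0.7370) = 0.21829/0.28757 = 0.7591.
Update on result 2 ('negative'): P(H) ← 0.17·0.7591 / (0.17·0.7591 + 0.906·0.2409) = 0.12905/0.34731 = 0.3716.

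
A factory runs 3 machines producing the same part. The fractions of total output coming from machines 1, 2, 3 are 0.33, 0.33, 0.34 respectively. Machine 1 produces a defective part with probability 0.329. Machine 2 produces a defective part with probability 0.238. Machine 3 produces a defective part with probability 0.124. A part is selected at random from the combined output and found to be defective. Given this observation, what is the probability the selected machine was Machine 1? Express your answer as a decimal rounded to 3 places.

Posterior probability ≈ 0.474

Tabulate prior·likelihood by source: [1] prior 0.33, lik 0.329, product 0.1086; [2] prior 0.33, lik 0.238, product 0.07854; [3] prior 0.34, lik 0.124, product 0.04216.
Normalizing constant = 0.22927; the posterior for Machine 1 is its product over the sum, 0.1086/0.22927 = 0.474.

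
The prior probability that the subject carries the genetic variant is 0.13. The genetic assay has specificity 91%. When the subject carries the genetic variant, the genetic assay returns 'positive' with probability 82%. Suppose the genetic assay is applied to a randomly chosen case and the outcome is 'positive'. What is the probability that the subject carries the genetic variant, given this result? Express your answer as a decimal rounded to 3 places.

Write H for 'the subject carries the genetic variant'. Prior odds H:¬H = 0.13/0.87 = 0.14943. For the 'positive' outcome, the likelihood ratio is 0.82/0.09 = 9.1111.
Posterior odds = 0.14943 × 9.1111 = 1.3614, so P(H|E) = 1.3614/(1+1.3614) = 0.577.

P(H | E) ≈ 0.577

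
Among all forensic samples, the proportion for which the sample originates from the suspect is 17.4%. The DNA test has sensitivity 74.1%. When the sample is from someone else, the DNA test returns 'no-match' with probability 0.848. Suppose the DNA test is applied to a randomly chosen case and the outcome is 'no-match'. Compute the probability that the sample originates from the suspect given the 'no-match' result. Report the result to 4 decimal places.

Write H for 'the sample originates from the suspect'. Prior odds H:¬H = 0.174/0.826 = 0.21065. For the 'no-match' outcome, the likelihood ratio is 0.259/0.848 = 0.30542.
Posterior odds = 0.21065 × 0.30542 = 0.064339, so P(H|E) = 0.064339/(1+0.064339) = 0.0604.

P(H | E) ≈ 0.0604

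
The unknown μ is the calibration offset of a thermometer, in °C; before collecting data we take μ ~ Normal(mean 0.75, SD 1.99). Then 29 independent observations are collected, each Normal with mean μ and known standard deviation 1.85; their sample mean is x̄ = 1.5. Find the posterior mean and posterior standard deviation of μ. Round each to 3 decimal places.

Posterior mean ≈ 1.478; posterior SD ≈ 0.339

With known σ, the Normal prior is conjugate. Weight on the data is w = (n/σ²)/(n/σ² + 1/τ₀²) = 8.47334/(8.47334+0.252519) = 0.97106.
Posterior mean = w·x̄ + (1−w)·μ₀ = 0.97106·1.5 + 0.028939·0.75 = 1.478. Posterior variance = 1/(8.47334+0.252519) = 0.114602, so SD = 0.339.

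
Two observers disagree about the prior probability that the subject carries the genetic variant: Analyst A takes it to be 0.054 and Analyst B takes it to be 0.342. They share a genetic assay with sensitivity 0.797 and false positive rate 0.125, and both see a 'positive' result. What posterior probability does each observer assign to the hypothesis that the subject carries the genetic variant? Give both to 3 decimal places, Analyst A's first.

P('+'|H) = 0.797, P('+'|¬H) = 0.125.
Analyst A: numerator 0.797·0.054 = 0.043038; evidence = 0.043038+0.125·0.946 = 0.16129; posterior = 0.267.
Analyst B: numerator 0.797·0.342 = 0.27257; evidence = 0.27257+0.125·0.658 = 0.35482; posterior = 0.768.

Analyst A: 0.267; Analyst B: 0.768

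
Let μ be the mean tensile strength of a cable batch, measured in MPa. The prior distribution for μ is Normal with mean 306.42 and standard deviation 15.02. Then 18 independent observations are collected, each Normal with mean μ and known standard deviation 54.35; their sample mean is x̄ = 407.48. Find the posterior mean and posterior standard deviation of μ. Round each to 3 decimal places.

Posterior mean ≈ 364.923; posterior SD ≈ 9.747

With known σ, the Normal prior is conjugate. Weight on the data is w = (n/σ²)/(n/σ² + 1/τ₀²) = 0.00609359/(0.00609359+0.00443262) = 0.57890.
Posterior mean = w·x̄ + (1−w)·μ₀ = 0.57890·407.48 + 0.42110·306.42 = 364.923. Posterior variance = 1/(0.00609359+0.00443262) = 95.0010, so SD = 9.747.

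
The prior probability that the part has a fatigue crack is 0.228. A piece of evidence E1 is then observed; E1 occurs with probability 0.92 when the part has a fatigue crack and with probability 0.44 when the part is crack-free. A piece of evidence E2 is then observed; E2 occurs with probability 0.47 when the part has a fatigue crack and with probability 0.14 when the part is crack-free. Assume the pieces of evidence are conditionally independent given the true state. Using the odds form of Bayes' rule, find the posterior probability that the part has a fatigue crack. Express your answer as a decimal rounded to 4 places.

Posterior probability ≈ 0.6746

Prior odds = 0.228/(1−0.228) = 0.29534. In log-odds, ln(0.29534) = -1.2196.
Add log likelihood ratios: ln(2.0909) + ln(3.3571) = 1.9487.
Posterior log-odds = 0.72905, so posterior odds = exp(0.72905) = 2.0731. Converting, P(H|E) = 2.0731/3.0731 = 0.6746.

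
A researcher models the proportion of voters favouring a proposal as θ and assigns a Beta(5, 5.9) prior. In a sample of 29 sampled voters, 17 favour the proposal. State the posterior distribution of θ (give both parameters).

Posterior: Beta(22, 17.9)

The binomial likelihood is conjugate to the Beta prior: with 17 successes and 12 failures, the posterior is Beta(5+17, 5.9+12) = Beta(22, 17.9).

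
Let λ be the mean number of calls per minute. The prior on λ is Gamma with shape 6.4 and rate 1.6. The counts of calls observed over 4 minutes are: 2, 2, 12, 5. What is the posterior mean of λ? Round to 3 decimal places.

Posterior mean ≈ 4.893

The Poisson likelihood adds the total count to the shape and the number of exposure periods to the rate. Here ∑xᵢ = 21 and n = 4, so shape 6.4→27.4 and rate 1.6→5.6.
Posterior mean = shape/rate = 27.4/5.6 = 4.893.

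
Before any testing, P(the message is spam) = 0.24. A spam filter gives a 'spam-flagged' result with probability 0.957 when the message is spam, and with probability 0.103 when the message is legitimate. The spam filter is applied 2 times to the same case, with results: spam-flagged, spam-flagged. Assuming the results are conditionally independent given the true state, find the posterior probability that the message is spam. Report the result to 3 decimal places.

Let H be the event that the message is spam; start with P(H) = 0.24. P('spam-flagged'|H) = 0.957, P('spam-flagged'|¬H) = 0.103.
Update on result 1 ('spam-flagged'): P(H) ← 0.957·0.2400 / (0.957·0.2400 + 0.103·0.7600) = 0.22968/0.30796 = 0.7458.
Update on result 2 ('spam-flagged'): P(H) ← 0.957·0.7458 / (0.957·0.7458 + 0.103·0.2542) = 0.71374/0.73992 = 0.9646.

Posterior P(H) ≈ 0.965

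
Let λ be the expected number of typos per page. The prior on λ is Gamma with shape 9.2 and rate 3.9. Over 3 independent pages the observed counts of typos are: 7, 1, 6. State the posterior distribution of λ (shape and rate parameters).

The Poisson likelihood adds the total count to the shape and the number of exposure periods to the rate. Here ∑xᵢ = 14 and n = 3, so shape 9.2→23.2 and rate 3.9→6.9.

Posterior: Gamma(shape=23.2, rate=6.9)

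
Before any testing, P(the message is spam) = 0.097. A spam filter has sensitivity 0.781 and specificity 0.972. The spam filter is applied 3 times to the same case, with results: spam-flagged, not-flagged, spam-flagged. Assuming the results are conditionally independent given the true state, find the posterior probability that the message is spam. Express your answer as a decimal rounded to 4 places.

Posterior P(H) ≈ 0.9496

With H the event that the message is spam, the joint likelihood of the observed sequence is P(data|H) = 0.781·0.219·0.781 = 0.13358 and P(data|¬H) = 0.028·0.972·0.028 = 0.00076205.
Bayes: P(H|data) = 0.097·0.13358 / (0.097·0.13358 + 0.903·0.00076205) = 0.012957/0.013646 = 0.9496.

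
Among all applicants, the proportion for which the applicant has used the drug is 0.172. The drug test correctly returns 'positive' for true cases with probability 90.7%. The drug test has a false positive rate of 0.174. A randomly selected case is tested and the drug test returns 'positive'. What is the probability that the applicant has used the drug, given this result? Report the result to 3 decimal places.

P(H | E) ≈ 0.520

Write H for 'the applicant has used the drug'. Prior odds H:¬H = 0.172/0.828 = 0.20773. For the 'positive' outcome, the likelihood ratio is 0.907/0.174 = 5.2126.
Posterior odds = 0.20773 × 5.2126 = 1.0828, so P(H|E) = 1.0828/(1+1.0828) = 0.520.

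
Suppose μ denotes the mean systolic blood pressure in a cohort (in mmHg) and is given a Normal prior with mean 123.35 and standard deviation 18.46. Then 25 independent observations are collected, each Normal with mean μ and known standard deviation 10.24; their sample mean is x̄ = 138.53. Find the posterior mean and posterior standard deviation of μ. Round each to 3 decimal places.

Posterior mean ≈ 138.345; posterior SD ≈ 2.036

Prior precision 1/τ₀² = 1/18.46² = 0.00293452; data precision n/σ² = 25/10.24² = 0.238419.
Posterior precision = 0.00293452 + 0.238419 = 0.241353, giving posterior SD = 1/√0.241353 = 2.036.
Posterior mean = (0.00293452·123.35 + 0.238419·138.53) / 0.241353 = 138.345.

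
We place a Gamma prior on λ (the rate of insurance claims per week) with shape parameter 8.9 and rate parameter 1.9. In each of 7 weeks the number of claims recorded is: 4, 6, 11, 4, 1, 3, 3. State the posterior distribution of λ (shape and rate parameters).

Posterior: Gamma(shape=40.9, rate=8.9)

Total count ∑xᵢ = 32 over n = 7 weeks.
Gamma is conjugate to the Poisson likelihood: posterior is Gamma(shape = 8.9+32 = 40.9, rate = 1.9+7 = 8.9).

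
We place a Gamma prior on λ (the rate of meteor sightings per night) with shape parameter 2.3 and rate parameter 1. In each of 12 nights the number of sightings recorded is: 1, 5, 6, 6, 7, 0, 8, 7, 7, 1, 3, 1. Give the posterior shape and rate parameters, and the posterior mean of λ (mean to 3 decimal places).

Posterior: Gamma(shape=54.3, rate=13); mean ≈ 4.177

Total count ∑xᵢ = 52 over n = 12 nights.
Gamma is conjugate to the Poisson likelihood: posterior is Gamma(shape = 2.3+52 = 54.3, rate = 1+12 = 13).
Posterior mean = shape/rate = 54.3/13 = 4.177.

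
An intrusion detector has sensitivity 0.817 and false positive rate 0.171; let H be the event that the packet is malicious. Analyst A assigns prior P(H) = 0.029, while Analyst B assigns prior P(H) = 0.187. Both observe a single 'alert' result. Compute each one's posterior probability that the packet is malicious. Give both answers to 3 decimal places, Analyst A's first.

Analyst A: 0.125; Analyst B: 0.524

The likelihood ratio for an 'alert' result is 0.817/0.171 = 4.7778.
Analyst A: prior odds 0.029/0.971 = 0.029866; posterior odds 0.14269; posterior probability 0.125.
Analyst B: prior odds 0.187/0.813 = 0.23001; posterior odds 1.0989; posterior probability 0.524.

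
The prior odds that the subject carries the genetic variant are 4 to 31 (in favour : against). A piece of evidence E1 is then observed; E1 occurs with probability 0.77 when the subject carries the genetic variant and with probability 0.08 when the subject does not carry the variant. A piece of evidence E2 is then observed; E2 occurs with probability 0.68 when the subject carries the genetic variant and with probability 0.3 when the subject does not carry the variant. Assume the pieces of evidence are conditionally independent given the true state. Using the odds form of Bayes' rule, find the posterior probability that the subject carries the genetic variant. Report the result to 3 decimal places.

Prior odds = 4/31 = 0.12903. In log-odds, ln(0.12903) = -2.0477.
Add log likelihood ratios: ln(9.6250) + ln(2.2667) = 3.0827.
Posterior log-odds = 1.0350, so posterior odds = exp(1.0350) = 2.8151. Converting, P(H|E) = 2.8151/3.8151 = 0.738.

Posterior probability ≈ 0.738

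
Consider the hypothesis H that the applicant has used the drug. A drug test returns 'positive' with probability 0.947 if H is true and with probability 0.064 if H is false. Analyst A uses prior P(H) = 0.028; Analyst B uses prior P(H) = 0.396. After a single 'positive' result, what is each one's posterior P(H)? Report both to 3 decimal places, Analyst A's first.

Analyst A: 0.299; Analyst B: 0.907

P('+'|H) = 0.947, P('+'|¬H) = 0.064.
Analyst A: numerator 0.947·0.028 = 0.026516; evidence = 0.026516+0.064·0.972 = 0.088724; posterior = 0.299.
Analyst B: numerator 0.947·0.396 = 0.37501; evidence = 0.37501+0.064·0.604 = 0.41367; posterior = 0.907.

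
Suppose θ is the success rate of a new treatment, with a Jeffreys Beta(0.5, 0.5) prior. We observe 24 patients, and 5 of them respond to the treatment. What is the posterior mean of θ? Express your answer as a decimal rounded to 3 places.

Observing 5 successes and 19 failures updates Beta(0.5, 0.5) by adding the success and failure counts to the two shape parameters: α = 0.5+5 = 5.5, β = 0.5+19 = 19.5.
Posterior mean = α/(α+β) = 5.5/25 = 0.220.

Posterior mean ≈ 0.220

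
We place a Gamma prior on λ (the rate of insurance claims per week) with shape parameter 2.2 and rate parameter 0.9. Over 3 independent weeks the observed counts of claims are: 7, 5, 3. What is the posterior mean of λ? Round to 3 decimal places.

Posterior mean ≈ 4.410

The Poisson likelihood adds the total count to the shape and the number of exposure periods to the rate. Here ∑xᵢ = 15 and n = 3, so shape 2.2→17.2 and rate 0.9→3.9.
E[λ | data] = 17.2/3.9 = 4.410.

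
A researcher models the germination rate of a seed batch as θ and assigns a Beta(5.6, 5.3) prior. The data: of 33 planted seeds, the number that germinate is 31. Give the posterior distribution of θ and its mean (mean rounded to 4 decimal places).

Observing 31 successes and 2 failures updates Beta(5.6, 5.3) by adding the success and failure counts to the two shape parameters: α = 5.6+31 = 36.6, β = 5.3+2 = 7.3.
Posterior mean = α/(α+β) = 36.6/43.9 = 0.8337.

Posterior: Beta(36.6, 7.3); mean ≈ 0.8337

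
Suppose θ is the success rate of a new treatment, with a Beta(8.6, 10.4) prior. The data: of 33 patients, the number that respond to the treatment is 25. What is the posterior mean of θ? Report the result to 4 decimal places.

The binomial likelihood is conjugate to the Beta prior: with 25 successes and 8 failures, the posterior is Beta(8.6+25, 10.4+8) = Beta(33.6, 18.4).
E[θ | data] = 33.6/(33.6+18.4) = 0.6462.

Posterior mean ≈ 0.6462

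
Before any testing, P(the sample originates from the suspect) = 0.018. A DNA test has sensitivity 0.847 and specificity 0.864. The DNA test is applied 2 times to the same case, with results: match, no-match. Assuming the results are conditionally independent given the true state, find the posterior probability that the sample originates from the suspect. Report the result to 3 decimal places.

With H the event that the sample originates from the suspect, the joint likelihood of the observed sequence is P(data|H) = 0.847·0.153 = 0.12959 and P(data|¬H) = 0.136·0.864 = 0.11750.
Bayes: P(H|data) = 0.018·0.12959 / (0.018·0.12959 + 0.982·0.11750) = 0.0023326/0.11772 = 0.0198.

Posterior P(H) ≈ 0.020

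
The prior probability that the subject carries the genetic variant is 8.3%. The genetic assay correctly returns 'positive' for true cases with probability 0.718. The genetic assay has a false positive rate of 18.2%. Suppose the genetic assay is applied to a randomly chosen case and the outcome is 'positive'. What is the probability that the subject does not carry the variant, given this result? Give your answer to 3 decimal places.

P(¬H | E) ≈ 0.737

Write H for 'the subject carries the genetic variant'. Prior odds H:¬H = 0.083/0.917 = 0.090513. For the 'positive' outcome, the likelihood ratio is 0.718/0.182 = 3.9451.
Posterior odds = 0.090513 × 3.9451 = 0.35708, so P(H|E) = 0.35708/(1+0.35708) = 0.263. Then P(¬H|E) = 1 − 0.263 = 0.737.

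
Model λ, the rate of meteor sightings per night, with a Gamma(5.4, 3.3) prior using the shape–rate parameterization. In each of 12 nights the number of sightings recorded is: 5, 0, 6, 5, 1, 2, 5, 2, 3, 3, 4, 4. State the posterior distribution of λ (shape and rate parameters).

Total count ∑xᵢ = 40 over n = 12 nights.
Gamma is conjugate to the Poisson likelihood: posterior is Gamma(shape = 5.4+40 = 45.4, rate = 3.3+12 = 15.3).

Posterior: Gamma(shape=45.4, rate=15.3)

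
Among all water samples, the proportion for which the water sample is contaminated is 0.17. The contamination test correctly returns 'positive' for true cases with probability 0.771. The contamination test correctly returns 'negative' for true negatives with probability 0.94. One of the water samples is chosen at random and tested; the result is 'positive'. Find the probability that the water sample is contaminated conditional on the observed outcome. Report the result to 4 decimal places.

P(H | E) ≈ 0.7247

Write H for 'the water sample is contaminated'. Prior odds H:¬H = 0.17/0.83 = 0.20482. For the 'positive' outcome, the likelihood ratio is 0.771/0.06 = 12.850.
Posterior odds = 0.20482 × 12.850 = 2.6319, so P(H|E) = 2.6319/(1+2.6319) = 0.7247.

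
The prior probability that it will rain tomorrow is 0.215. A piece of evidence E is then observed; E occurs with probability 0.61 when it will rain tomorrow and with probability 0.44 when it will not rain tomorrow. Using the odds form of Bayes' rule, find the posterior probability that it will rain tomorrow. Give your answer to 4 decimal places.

Posterior probability ≈ 0.2752

Prior odds = 0.215/(1−0.215) = 0.27389.
Likelihood ratio for E = 0.61/0.44 = 1.3864.
Posterior odds = prior odds × LR = 0.37970.
Posterior probability = odds/(1+odds) = 0.37970/1.3797 = 0.2752.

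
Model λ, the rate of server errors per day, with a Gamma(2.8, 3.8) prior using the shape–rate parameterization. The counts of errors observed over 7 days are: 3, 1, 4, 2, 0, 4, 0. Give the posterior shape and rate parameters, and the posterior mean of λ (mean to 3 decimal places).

Total count ∑xᵢ = 14 over n = 7 days.
Gamma is conjugate to the Poisson likelihood: posterior is Gamma(shape = 2.8+14 = 16.8, rate = 3.8+7 = 10.8).
E[λ | data] = 16.8/10.8 = 1.556.

Posterior: Gamma(shape=16.8, rate=10.8); mean ≈ 1.556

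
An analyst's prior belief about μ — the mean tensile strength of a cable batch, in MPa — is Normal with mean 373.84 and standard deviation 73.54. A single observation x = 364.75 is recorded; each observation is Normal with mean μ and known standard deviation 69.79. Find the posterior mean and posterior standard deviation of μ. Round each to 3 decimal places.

With known σ, the Normal prior is conjugate. Weight on the data is w = (n/σ²)/(n/σ² + 1/τ₀²) = 0.00020531/(0.00020531+0.00018491) = 0.52615.
Posterior mean = w·x̄ + (1−w)·μ₀ = 0.52615·364.75 + 0.47385·373.84 = 369.057. Posterior variance = 1/(0.00020531+0.00018491) = 2562.67, so SD = 50.623.

Posterior mean ≈ 369.057; posterior SD ≈ 50.623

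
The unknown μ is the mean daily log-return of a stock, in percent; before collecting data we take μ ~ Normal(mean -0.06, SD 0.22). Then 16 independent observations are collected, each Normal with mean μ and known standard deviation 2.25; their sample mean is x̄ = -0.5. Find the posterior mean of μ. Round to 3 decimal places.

Posterior mean ≈ -0.118

With known σ, the Normal prior is conjugate. Weight on the data is w = (n/σ²)/(n/σ² + 1/τ₀²) = 3.16049/(3.16049+20.6612) = 0.13267.
Posterior mean = w·x̄ + (1−w)·μ₀ = 0.13267·-0.5 + 0.86733·-0.06 = -0.118.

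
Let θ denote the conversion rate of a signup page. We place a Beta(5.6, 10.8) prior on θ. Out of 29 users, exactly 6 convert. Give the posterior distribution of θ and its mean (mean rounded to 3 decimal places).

Posterior: Beta(11.6, 33.8); mean ≈ 0.256

The binomial likelihood is conjugate to the Beta prior: with 6 successes and 23 failures, the posterior is Beta(5.6+6, 10.8+23) = Beta(11.6, 33.8).
Posterior mean = α/(α+β) = 11.6/45.4 = 0.256.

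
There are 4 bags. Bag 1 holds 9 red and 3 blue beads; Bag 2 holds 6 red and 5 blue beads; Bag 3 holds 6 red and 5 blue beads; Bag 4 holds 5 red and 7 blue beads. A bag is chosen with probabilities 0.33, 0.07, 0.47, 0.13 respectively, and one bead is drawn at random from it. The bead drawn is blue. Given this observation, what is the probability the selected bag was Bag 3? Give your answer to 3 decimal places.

Tabulate prior·likelihood by source: [1] prior 0.33, lik 0.25, product 0.08250; [2] prior 0.07, lik 0.4545, product 0.03182; [3] prior 0.47, lik 0.4545, product 0.2136; [4] prior 0.13, lik 0.5833, product 0.07583.
Normalizing constant = 0.40379; the posterior for Bag 3 is its product over the sum, 0.2136/0.40379 = 0.529.

Posterior probability ≈ 0.529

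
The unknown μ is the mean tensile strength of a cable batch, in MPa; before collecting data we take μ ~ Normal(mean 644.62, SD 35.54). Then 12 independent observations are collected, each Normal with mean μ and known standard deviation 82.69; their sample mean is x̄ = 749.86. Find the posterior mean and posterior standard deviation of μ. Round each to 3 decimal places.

Posterior mean ≈ 717.143; posterior SD ≈ 19.816

Prior precision 1/τ₀² = 1/35.54² = 0.00079171; data precision n/σ² = 12/82.69² = 0.00175499.
Posterior precision = 0.00079171 + 0.00175499 = 0.00254670, giving posterior SD = 1/√0.00254670 = 19.816.
Posterior mean = (0.00079171·644.62 + 0.00175499·749.86) / 0.00254670 = 717.143.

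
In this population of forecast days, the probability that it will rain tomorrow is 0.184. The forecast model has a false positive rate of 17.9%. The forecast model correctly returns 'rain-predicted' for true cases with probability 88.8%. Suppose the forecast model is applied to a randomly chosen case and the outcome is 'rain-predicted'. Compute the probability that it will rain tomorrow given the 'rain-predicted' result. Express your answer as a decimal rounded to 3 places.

P(H | E) ≈ 0.528

Write H for 'it will rain tomorrow'. Prior odds H:¬H = 0.184/0.816 = 0.22549. For the 'rain-predicted' outcome, the likelihood ratio is 0.888/0.179 = 4.9609.
Posterior odds = 0.22549 × 4.9609 = 1.1186, so P(H|E) = 1.1186/(1+1.1186) = 0.528.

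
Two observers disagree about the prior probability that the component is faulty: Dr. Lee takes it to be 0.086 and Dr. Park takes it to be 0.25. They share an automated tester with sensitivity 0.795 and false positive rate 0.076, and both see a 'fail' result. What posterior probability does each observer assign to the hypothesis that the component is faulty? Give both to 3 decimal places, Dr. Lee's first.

P('+'|H) = 0.795, P('+'|¬H) = 0.076.
Dr. Lee: numerator 0.795·0.086 = 0.068370; evidence = 0.068370+0.076·0.914 = 0.13783; posterior = 0.496.
Dr. Park: numerator 0.795·0.25 = 0.19875; evidence = 0.19875+0.076·0.75 = 0.25575; posterior = 0.777.

Dr. Lee: 0.496; Dr. Park: 0.777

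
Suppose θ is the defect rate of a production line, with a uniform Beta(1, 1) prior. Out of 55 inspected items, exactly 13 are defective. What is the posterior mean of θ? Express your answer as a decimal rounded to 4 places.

Posterior mean ≈ 0.2456

The binomial likelihood is conjugate to the Beta prior: with 13 successes and 42 failures, the posterior is Beta(1+13, 1+42) = Beta(14, 43).
E[θ | data] = 14/(14+43) = 0.2456.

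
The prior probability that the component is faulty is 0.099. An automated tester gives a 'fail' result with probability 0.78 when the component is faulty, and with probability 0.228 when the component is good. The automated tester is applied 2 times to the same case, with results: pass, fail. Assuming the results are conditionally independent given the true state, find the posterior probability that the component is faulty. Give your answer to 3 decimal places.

Posterior P(H) ≈ 0.097

With H the event that the component is faulty, the joint likelihood of the observed sequence is P(data|H) = 0.22·0.78 = 0.17160 and P(data|¬H) = 0.772·0.228 = 0.17602.
Bayes: P(H|data) = 0.099·0.17160 / (0.099·0.17160 + 0.901·0.17602) = 0.016988/0.17558 = 0.0968.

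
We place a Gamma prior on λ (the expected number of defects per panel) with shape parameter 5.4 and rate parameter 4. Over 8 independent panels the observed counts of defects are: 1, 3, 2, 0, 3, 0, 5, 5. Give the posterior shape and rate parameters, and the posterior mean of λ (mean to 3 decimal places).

Total count ∑xᵢ = 19 over n = 8 panels.
Gamma is conjugate to the Poisson likelihood: posterior is Gamma(shape = 5.4+19 = 24.4, rate = 4+8 = 12).
Posterior mean = shape/rate = 24.4/12 = 2.033.

Posterior: Gamma(shape=24.4, rate=12); mean ≈ 2.033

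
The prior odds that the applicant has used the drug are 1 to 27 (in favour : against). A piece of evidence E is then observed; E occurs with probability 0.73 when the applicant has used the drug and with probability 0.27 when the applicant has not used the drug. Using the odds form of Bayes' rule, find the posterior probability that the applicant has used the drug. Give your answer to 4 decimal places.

Prior odds = 1/27 = 0.037037. In log-odds, ln(0.037037) = -3.2958.
Add log likelihood ratio: ln(2.7037) = 0.99462.
Posterior log-odds = -2.3012, so posterior odds = exp(-2.3012) = 0.10014. Converting, P(H|E) = 0.10014/1.1001 = 0.0910.

Posterior probability ≈ 0.0910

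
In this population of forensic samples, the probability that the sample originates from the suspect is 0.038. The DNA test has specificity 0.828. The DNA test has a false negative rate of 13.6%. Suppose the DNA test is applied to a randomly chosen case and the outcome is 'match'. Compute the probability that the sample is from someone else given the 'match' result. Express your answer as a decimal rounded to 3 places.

Write H for 'the sample originates from the suspect'. Prior odds H:¬H = 0.038/0.962 = 0.039501. For the 'match' outcome, the likelihood ratio is 0.864/0.172 = 5.0233.
Posterior odds = 0.039501 × 5.0233 = 0.19842, so P(H|E) = 0.19842/(1+0.19842) = 0.166. Then P(¬H|E) = 1 − 0.166 = 0.834.

P(¬H | E) ≈ 0.834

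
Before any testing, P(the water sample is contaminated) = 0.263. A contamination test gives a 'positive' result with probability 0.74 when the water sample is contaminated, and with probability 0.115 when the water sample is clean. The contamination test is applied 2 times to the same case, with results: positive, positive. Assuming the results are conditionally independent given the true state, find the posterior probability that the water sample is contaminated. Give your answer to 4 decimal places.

Posterior P(H) ≈ 0.9366

Let H be the event that the water sample is contaminated; start with P(H) = 0.263. P('positive'|H) = 0.74, P('positive'|¬H) = 0.115.
Update on result 1 ('positive'): P(H) ← 0.74·0.2630 / (0.74·0.2630 + 0.115·0.7370) = 0.19462/0.27938 = 0.6966.
Update on result 2 ('positive'): P(H) ← 0.74·0.6966 / (0.74·0.6966 + 0.115·0.3034) = 0.51550/0.55039 = 0.9366.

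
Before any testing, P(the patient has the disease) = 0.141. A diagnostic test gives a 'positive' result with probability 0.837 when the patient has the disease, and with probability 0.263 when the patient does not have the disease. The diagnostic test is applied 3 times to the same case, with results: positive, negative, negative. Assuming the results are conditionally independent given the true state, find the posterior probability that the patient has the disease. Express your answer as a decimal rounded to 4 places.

Posterior P(H) ≈ 0.0249

With H the event that the patient has the disease, the joint likelihood of the observed sequence is P(data|H) = 0.837·0.163·0.163 = 0.022238 and P(data|¬H) = 0.263·0.737·0.737 = 0.14285.
Bayes: P(H|data) = 0.141·0.022238 / (0.141·0.022238 + 0.859·0.14285) = 0.0031356/0.12585 = 0.0249.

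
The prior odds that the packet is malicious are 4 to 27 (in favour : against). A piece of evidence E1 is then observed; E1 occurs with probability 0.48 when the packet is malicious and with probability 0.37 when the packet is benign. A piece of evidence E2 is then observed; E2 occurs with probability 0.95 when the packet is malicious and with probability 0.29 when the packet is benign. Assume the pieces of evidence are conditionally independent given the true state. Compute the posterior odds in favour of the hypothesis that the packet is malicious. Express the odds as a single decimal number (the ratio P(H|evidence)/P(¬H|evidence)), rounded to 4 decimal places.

Posterior odds ≈ 0.6296

Prior odds = 4/27 = 0.14815.
Likelihood ratio for E1 = 0.48/0.37 = 1.2973.
Likelihood ratio for E2 = 0.95/0.29 = 3.2759.
Posterior odds = prior odds × LR₁ × LR₂ = 0.62960.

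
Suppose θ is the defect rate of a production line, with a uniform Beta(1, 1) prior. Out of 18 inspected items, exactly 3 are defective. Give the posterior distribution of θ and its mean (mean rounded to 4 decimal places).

The binomial likelihood is conjugate to the Beta prior: with 3 successes and 15 failures, the posterior is Beta(1+3, 1+15) = Beta(4, 16).
Posterior mean = α/(α+β) = 4/20 = 0.2000.

Posterior: Beta(4, 16); mean ≈ 0.2000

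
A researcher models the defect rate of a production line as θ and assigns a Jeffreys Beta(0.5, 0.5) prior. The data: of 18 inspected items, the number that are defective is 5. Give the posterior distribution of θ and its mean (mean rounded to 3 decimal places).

Posterior: Beta(5.5, 13.5); mean ≈ 0.289

Observing 5 successes and 13 failures updates Beta(0.5, 0.5) by adding the success and failure counts to the two shape parameters: α = 0.5+5 = 5.5, β = 0.5+13 = 13.5.
Posterior mean = α/(α+β) = 5.5/19 = 0.289.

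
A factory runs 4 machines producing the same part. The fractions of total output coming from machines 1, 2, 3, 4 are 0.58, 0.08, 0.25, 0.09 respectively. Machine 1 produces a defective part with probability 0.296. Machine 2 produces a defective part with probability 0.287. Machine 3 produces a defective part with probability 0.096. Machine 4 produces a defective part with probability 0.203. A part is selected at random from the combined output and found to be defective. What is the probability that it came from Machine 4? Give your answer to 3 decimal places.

Posterior probability ≈ 0.077

P(defective|M1) = 0.296; P(defective|M2) = 0.287; P(defective|M3) = 0.096; P(defective|M4) = 0.203.
Prior × likelihood for each source: 0.58·0.296=0.1717, 0.08·0.287=0.02296, 0.25·0.096=0.02400, 0.09·0.203=0.01827. Summing gives P(defective) = 0.23691.
P(Machine 4 | defective) = 0.01827 / 0.23691 = 0.077.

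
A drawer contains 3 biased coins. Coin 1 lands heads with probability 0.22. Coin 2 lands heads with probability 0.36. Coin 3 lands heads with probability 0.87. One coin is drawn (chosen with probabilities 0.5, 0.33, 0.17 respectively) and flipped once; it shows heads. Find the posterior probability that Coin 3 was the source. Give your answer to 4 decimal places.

Tabulate prior·likelihood by source: [1] prior 0.5, lik 0.22, product 0.1100; [2] prior 0.33, lik 0.36, product 0.1188; [3] prior 0.17, lik 0.87, product 0.1479.
Normalizing constant = 0.37670; the posterior for Coin 3 is its product over the sum, 0.1479/0.37670 = 0.3926.

Posterior probability ≈ 0.3926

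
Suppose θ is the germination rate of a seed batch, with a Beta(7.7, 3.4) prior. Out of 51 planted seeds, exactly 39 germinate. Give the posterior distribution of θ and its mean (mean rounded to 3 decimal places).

Posterior: Beta(46.7, 15.4); mean ≈ 0.752

The binomial likelihood is conjugate to the Beta prior: with 39 successes and 12 failures, the posterior is Beta(7.7+39, 3.4+12) = Beta(46.7, 15.4).
E[θ | data] = 46.7/(46.7+15.4) = 0.752.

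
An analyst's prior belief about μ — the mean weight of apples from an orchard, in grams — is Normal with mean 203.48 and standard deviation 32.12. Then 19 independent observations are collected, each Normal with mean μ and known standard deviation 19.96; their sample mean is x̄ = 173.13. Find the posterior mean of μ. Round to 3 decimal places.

With known σ, the Normal prior is conjugate. Weight on the data is w = (n/σ²)/(n/σ² + 1/τ₀²) = 0.0476906/(0.0476906+0.00096928) = 0.98008.
Posterior mean = w·x̄ + (1−w)·μ₀ = 0.98008·173.13 + 0.019919·203.48 = 173.735.

Posterior mean ≈ 173.735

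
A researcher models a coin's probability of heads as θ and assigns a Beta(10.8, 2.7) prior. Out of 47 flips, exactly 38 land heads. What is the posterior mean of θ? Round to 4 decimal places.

The binomial likelihood is conjugate to the Beta prior: with 38 successes and 9 failures, the posterior is Beta(10.8+38, 2.7+9) = Beta(48.8, 11.7).
Posterior mean = α/(α+β) = 48.8/60.5 = 0.8066.

Posterior mean ≈ 0.8066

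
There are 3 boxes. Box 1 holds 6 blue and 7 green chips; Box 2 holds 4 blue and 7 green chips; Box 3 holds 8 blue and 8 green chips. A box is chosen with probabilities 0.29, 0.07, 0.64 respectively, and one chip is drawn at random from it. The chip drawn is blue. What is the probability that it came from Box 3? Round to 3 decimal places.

Posterior probability ≈ 0.668

Tabulate prior·likelihood by source: [1] prior 0.29, lik 0.4615, product 0.1338; [2] prior 0.07, lik 0.3636, product 0.02545; [3] prior 0.64, lik 0.5, product 0.3200.
Normalizing constant = 0.47930; the posterior for Box 3 is its product over the sum, 0.3200/0.47930 = 0.668.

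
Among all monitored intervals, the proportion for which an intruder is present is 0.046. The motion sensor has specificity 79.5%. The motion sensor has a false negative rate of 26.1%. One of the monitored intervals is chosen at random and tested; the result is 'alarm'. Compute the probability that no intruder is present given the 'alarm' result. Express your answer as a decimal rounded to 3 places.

Let H be the event that an intruder is present. P(H) = 0.046, so P(¬H) = 0.954. With E the 'alarm' result, P(E|H) = 0.739 and P(E|¬H) = 0.205.
P(E) = 0.739·0.046 + 0.205·0.954 = 0.033994 + 0.19557 = 0.22956.
By Bayes' theorem, P(H|E) = 0.033994 / 0.22956 = 0.148. Hence P(¬H|E) = 1 − 0.148 = 0.852.

P(¬H | E) ≈ 0.852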